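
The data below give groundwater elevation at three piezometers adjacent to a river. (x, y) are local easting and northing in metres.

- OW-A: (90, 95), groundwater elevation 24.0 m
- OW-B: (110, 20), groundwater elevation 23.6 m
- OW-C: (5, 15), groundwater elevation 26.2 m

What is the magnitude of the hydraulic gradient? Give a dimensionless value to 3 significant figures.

0.0247

With h = a·x + b·y + c and OW-A as origin, the differences give:
  20·a + (-75)·b = -0.4
  (-85)·a + (-80)·b = +2.2
Eliminate b (×(-80) and ×(-75), subtract): -7975·a = 197.00 → a = ∂h/∂x = -0.02470
Back-substitute: b = ∂h/∂y = -0.001254.
|∇h| = √(-0.02470² + -0.001254²) = 0.02473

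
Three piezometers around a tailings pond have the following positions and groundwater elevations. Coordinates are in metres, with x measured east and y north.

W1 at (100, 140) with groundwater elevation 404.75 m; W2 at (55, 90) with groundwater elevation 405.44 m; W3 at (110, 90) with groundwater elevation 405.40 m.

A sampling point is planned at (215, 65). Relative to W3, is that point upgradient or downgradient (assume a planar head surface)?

Taking W1 as reference: W2−W1 = (-45, -50, +0.69); W3−W1 = (10, -50, +0.65).
Solve a·Δx + b·Δy = Δh: det = (-45)·(-50) − 10·(-50) = 2750.
∂h/∂x = [(+0.69)·(-50) − (+0.65)·(-50)] / 2750 = -0.0007273
∂h/∂y = [(-45)·(+0.65) − 10·(+0.69)] / 2750 = -0.01315
Head at (215, 65) = 404.75 + (-0.0007273)·(115) + (-0.01315)·(-75) = 405.65 m.
That is higher than the 405.40 m at W3, so the point is upgradient.

upgradient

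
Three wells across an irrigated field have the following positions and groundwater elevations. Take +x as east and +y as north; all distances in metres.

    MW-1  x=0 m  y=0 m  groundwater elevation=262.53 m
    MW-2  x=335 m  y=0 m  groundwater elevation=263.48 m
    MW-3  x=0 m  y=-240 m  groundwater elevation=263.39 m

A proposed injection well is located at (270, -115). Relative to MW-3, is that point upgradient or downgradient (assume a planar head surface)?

∂h/∂x = (263.48 − 262.53) / (335 − 0) = +0.002836
∂h/∂y = (263.39 − 262.53) / (-240 − 0) = -0.003583
Head at (270, -115) = 262.53 + (+0.002836)·(270) + (-0.003583)·(-115) = 263.71 m.
That is higher than the 263.39 m at MW-3, so the point is upgradient.

upgradient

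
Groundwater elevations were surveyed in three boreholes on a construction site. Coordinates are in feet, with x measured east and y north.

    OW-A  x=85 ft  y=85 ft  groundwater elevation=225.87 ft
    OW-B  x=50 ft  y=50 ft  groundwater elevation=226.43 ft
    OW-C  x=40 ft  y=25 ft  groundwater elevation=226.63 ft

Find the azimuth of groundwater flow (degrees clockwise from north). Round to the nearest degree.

079°

Taking OW-A as reference: OW-B−OW-A = (-35, -35, +0.56); OW-C−OW-A = (-45, -60, +0.76).
Solve a·Δx + b·Δy = Δh: det = (-35)·(-60) − (-45)·(-35) = 525.
∂h/∂x = [(+0.56)·(-60) − (+0.76)·(-35)] / 525 = -0.01333
∂h/∂y = [(-35)·(+0.76) − (-45)·(+0.56)] / 525 = -0.002667
Flow direction (−∇h) has components (+0.01333 E, +0.002667 N).
Azimuth = atan2(E, N) = atan2(+0.01333, +0.002667) = 78.7° ≈ 079°.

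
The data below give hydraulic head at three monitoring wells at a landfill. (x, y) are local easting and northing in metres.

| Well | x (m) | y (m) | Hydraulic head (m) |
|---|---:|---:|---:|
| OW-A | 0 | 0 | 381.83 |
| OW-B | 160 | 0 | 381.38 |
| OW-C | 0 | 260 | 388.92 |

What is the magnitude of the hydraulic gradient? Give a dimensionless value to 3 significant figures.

∂h/∂x = (381.38 − 381.83) / (160 − 0) = -0.002812
∂h/∂y = (388.92 − 381.83) / (260 − 0) = +0.02727
|∇h| = √(-0.002812² + 0.02727²) = 0.02741

0.0274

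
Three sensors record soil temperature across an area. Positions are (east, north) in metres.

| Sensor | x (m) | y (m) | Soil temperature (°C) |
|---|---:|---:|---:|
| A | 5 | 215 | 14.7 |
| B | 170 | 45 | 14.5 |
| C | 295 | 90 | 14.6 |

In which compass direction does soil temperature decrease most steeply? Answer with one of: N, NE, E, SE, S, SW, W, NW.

Taking A as reference: B−A = (165, -170, -0.2); C−A = (290, -125, -0.1).
Solve a·Δx + b·Δy = ΔT: det = 165·(-125) − 290·(-170) = 28675.
∂T/∂x = [(-0.2)·(-125) − (-0.1)·(-170)] / 28675 = +0.0002790
∂T/∂y = [165·(-0.1) − 290·(-0.2)] / 28675 = +0.001447
Steepest decrease is along −∇f = (-0.0002790 E, -0.001447 N) → south.

S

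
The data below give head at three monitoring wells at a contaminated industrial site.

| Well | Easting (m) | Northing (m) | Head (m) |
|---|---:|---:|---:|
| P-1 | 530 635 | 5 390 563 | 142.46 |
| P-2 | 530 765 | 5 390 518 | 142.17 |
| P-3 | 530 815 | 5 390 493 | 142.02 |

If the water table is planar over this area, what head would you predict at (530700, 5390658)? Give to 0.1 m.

Differences from P-1: to P-2 (Δx, Δy, Δh) = (130, -45, -0.29); to P-3 = (180, -70, -0.44).
Determinant of the coordinate differences = 130·(-70) − 180·(-45) = -1000.
∂h/∂x = [(-0.29)·(-70) − (-0.44)·(-45)] / -1000 = -0.0005000
∂h/∂y = [130·(-0.44) − 180·(-0.29)] / -1000 = +0.005000
h(530700, 5390658) = 142.46 + (-0.0005000)·(65) + (+0.005000)·(95) = 142.46 -0.033 +0.475 = 142.903 m.

142.9 m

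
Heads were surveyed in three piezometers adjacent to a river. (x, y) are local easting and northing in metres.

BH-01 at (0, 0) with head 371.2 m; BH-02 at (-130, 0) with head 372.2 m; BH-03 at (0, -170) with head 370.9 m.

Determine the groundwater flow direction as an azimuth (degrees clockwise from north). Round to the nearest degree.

∂h/∂x = (372.2 − 371.2) / (-130 − 0) = -0.007692
∂h/∂y = (370.9 − 371.2) / (-170 − 0) = +0.001765
Flow direction (−∇h) has components (+0.007692 E, -0.001765 N).
Azimuth = atan2(E, N) = atan2(+0.007692, -0.001765) = 102.9° ≈ 103°.

103°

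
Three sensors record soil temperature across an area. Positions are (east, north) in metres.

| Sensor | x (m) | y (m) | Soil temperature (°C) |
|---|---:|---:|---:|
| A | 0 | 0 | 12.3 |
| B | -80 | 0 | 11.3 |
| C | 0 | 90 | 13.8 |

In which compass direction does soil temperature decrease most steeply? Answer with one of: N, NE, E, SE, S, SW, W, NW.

∂T/∂x = (11.3 − 12.3) / (-80 − 0) = +0.01250
∂T/∂y = (13.8 − 12.3) / (90 − 0) = +0.01667
Steepest decrease is along −∇f = (-0.01250 E, -0.01667 N) → southwest.

SW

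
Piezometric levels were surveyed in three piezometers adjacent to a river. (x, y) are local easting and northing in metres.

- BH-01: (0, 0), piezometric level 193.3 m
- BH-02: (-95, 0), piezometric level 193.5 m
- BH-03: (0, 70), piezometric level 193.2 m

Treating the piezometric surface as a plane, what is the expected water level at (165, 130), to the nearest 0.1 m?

∂h/∂x = (193.5 − 193.3) / (-95 − 0) = -0.002105
∂h/∂y = (193.2 − 193.3) / (70 − 0) = -0.001429
h(165, 130) = 193.3 + (-0.002105)·(165) + (-0.001429)·(130) = 193.3 -0.347 -0.186 = 192.767 m.

192.8 m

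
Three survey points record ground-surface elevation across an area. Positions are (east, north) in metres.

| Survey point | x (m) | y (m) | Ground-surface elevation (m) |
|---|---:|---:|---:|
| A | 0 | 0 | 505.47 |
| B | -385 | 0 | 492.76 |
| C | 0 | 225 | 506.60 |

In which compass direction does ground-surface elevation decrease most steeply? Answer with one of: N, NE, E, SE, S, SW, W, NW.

W

∂z/∂x = (492.76 − 505.47) / (-385 − 0) = +0.03301
∂z/∂y = (506.60 − 505.47) / (225 − 0) = +0.005022
Steepest decrease is along −∇f = (-0.03301 E, -0.005022 N) → west.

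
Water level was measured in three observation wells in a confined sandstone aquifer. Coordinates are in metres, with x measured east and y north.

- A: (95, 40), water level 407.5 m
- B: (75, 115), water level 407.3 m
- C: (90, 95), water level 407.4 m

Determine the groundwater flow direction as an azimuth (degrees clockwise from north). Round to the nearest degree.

286°

With h = a·x + b·y + c and A as origin, the differences give:
  (-20)·a + 75·b = -0.2
  (-5)·a + 55·b = -0.1
Eliminate b (×55 and ×75, subtract): -725·a = -3.50 → a = ∂h/∂x = +0.004828
Back-substitute: b = ∂h/∂y = -0.001379.
Flow direction (−∇h) has components (-0.004828 E, +0.001379 N).
Azimuth = atan2(E, N) = atan2(-0.004828, +0.001379) = 285.9° ≈ 286°.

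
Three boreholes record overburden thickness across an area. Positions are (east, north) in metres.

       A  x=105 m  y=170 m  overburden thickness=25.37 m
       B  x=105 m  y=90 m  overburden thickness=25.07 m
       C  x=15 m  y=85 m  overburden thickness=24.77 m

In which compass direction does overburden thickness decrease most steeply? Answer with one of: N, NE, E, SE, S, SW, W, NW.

Three-point gradient (reference A): Δ to B = (0, -80, -0.30), Δ to C = (-90, -85, -0.60).
∂d/∂x = +0.003125, ∂d/∂y = +0.003750 (det = -7200).
Steepest decrease is along −∇f = (-0.003125 E, -0.003750 N) → southwest.

SW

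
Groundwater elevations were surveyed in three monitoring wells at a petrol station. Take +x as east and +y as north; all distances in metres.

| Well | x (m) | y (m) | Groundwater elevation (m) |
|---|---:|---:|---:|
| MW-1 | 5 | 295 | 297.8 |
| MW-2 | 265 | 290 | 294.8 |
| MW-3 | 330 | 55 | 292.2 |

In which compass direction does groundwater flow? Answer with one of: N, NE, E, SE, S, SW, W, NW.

SE

Taking MW-1 as reference: MW-2−MW-1 = (260, -5, -3.0); MW-3−MW-1 = (325, -240, -5.6).
Solve a·Δx + b·Δy = Δh: det = 260·(-240) − 325·(-5) = -60775.
∂h/∂x = [(-3.0)·(-240) − (-5.6)·(-5)] / -60775 = -0.01139
∂h/∂y = [260·(-5.6) − 325·(-3.0)] / -60775 = +0.007914
Flow = −∇h = (+0.01139 east, -0.007914 north), which points southeast.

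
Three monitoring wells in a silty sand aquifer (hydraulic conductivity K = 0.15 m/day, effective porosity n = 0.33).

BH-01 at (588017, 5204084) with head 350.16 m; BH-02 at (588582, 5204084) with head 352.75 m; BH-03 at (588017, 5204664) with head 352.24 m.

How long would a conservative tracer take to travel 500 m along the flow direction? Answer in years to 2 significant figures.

∂h/∂x = (352.75 − 350.16) / (588582 − 588017) = +0.004584
∂h/∂y = (352.24 − 350.16) / (5204664 − 5204084) = +0.003586
|∇h| = √(0.004584² + 0.003586²) = 0.00582
Seepage velocity v = K·i/n = 0.15 × 0.00582 / 0.33 = 0.002645 m/day.
t = 500 / 0.002645 = 1.89e+05 days = 517 years.

520 years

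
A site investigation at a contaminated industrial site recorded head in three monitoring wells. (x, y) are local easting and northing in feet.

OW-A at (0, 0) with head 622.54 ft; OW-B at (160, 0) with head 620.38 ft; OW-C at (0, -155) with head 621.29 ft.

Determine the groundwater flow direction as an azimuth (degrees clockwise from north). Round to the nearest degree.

∂h/∂x = (620.38 − 622.54) / (160 − 0) = -0.01350
∂h/∂y = (621.29 − 622.54) / (-155 − 0) = +0.008065
Flow direction (−∇h) has components (+0.01350 E, -0.008065 N).
Azimuth = atan2(E, N) = atan2(+0.01350, -0.008065) = 120.9° ≈ 121°.

121°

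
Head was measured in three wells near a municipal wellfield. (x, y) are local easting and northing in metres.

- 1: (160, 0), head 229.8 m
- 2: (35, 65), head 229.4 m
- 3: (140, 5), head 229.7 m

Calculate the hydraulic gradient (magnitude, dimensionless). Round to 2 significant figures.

0.0094

Taking 1 as reference: 2−1 = (-125, 65, -0.4); 3−1 = (-20, 5, -0.1).
Solve a·Δx + b·Δy = Δh: det = (-125)·5 − (-20)·65 = 675.
∂h/∂x = [(-0.4)·5 − (-0.1)·65] / 675 = +0.006667
∂h/∂y = [(-125)·(-0.1) − (-20)·(-0.4)] / 675 = +0.006667
|∇h| = √(0.006667² + 0.006667²) = 0.009429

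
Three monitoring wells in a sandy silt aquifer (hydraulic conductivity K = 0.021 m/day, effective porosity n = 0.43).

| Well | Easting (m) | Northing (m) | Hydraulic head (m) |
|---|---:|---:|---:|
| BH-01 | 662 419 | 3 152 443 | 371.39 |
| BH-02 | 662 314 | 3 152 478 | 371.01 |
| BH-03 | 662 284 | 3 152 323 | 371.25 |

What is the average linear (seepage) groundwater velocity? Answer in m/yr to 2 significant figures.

0.064 m/yr

With h = a·x + b·y + c and BH-01 as origin, the differences give:
  (-105)·a + 35·b = -0.38
  (-135)·a + (-120)·b = -0.14
Eliminate b (×(-120) and ×35, subtract): 17325·a = 50.500 → a = ∂h/∂x = +0.002915
Back-substitute: b = ∂h/∂y = -0.002113.
|∇h| = √(0.002915² + -0.002113²) = 0.0036
Seepage velocity v = K·i/n = 0.021 × 0.0036 / 0.43 = 0.0001758 m/day = 0.06421 m/yr.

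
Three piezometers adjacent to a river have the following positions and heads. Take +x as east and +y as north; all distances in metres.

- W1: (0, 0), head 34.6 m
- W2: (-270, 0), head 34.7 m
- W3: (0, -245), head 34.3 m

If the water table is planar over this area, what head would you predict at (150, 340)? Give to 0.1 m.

∂h/∂x = (34.7 − 34.6) / (-270 − 0) = -0.0003704
∂h/∂y = (34.3 − 34.6) / (-245 − 0) = +0.001224
h(150, 340) = 34.6 + (-0.0003704)·(150) + (+0.001224)·(340) = 34.6 -0.056 +0.416 = 34.961 m.

35.0 m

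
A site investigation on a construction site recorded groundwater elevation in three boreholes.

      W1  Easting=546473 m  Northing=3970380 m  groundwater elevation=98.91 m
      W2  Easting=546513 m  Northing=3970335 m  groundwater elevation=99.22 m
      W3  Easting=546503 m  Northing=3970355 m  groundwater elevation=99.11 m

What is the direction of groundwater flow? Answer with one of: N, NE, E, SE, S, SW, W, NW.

NW

Taking W1 as reference: W2−W1 = (40, -45, +0.31); W3−W1 = (30, -25, +0.20).
Determinant of the coordinate differences = 40·(-25) − 30·(-45) = 350.
∂h/∂x = [(+0.31)·(-25) − (+0.20)·(-45)] / 350 = +0.003571
∂h/∂y = [40·(+0.20) − 30·(+0.31)] / 350 = -0.003714
Flow = −∇h = (-0.003571 east, +0.003714 north), which points northwest.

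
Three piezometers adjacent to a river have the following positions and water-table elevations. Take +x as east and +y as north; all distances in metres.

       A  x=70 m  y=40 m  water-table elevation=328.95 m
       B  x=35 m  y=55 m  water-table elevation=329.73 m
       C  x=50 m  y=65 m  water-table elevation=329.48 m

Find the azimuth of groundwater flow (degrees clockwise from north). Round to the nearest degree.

104°

Differences from A: to B (Δx, Δy, Δh) = (-35, 15, +0.78); to C = (-20, 25, +0.53).
Solve a·Δx + b·Δy = Δh: det = (-35)·25 − (-20)·15 = -575.
∂h/∂x = [(+0.78)·25 − (+0.53)·15] / -575 = -0.02009
∂h/∂y = [(-35)·(+0.53) − (-20)·(+0.78)] / -575 = +0.005130
Flow direction (−∇h) has components (+0.02009 E, -0.005130 N).
Azimuth = atan2(E, N) = atan2(+0.02009, -0.005130) = 104.3° ≈ 104°.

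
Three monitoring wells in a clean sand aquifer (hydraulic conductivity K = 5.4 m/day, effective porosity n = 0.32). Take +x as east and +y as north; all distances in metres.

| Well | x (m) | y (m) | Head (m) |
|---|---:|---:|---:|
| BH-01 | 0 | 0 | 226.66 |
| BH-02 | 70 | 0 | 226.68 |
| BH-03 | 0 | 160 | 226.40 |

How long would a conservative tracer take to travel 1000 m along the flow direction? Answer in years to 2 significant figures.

98 years

∂h/∂x = (226.68 − 226.66) / (70 − 0) = +0.0002857
∂h/∂y = (226.40 − 226.66) / (160 − 0) = -0.001625
|∇h| = √(0.0002857² + -0.001625²) = 0.00165
Seepage velocity v = K·i/n = 5.4 × 0.00165 / 0.32 = 0.02784 m/day.
t = 1000 / 0.02784 = 3.592e+04 days = 98.3 years.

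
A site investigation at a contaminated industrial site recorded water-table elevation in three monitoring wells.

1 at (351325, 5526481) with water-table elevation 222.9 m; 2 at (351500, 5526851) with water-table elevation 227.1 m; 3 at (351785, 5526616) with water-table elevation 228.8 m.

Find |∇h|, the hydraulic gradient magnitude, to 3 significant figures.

Differences from 1: to 2 (Δx, Δy, Δh) = (175, 370, +4.2); to 3 = (460, 135, +5.9).
Solve a·Δx + b·Δy = Δh: det = 175·135 − 460·370 = -146575.
∂h/∂x = [(+4.2)·135 − (+5.9)·370] / -146575 = +0.01103
∂h/∂y = [175·(+5.9) − 460·(+4.2)] / -146575 = +0.006137
|∇h| = √(0.01103² + 0.006137²) = 0.01262

0.0126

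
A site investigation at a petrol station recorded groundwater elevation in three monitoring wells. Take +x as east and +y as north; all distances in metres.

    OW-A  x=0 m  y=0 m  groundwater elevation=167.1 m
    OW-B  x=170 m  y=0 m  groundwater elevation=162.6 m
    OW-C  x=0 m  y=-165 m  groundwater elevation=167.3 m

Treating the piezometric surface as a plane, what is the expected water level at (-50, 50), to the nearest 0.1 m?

∂h/∂x = (162.6 − 167.1) / (170 − 0) = -0.02647
∂h/∂y = (167.3 − 167.1) / (-165 − 0) = -0.001212
h(-50, 50) = 167.1 + (-0.02647)·(-50) + (-0.001212)·(50) = 167.1 +1.324 -0.061 = 168.363 m.

168.4 m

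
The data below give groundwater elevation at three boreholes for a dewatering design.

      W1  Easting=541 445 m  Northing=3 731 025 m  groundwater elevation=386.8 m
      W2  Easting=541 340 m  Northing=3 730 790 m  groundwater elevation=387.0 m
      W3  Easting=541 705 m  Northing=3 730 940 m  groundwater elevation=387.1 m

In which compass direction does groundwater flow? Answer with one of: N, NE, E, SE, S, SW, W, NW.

Taking W1 as reference: W2−W1 = (-105, -235, +0.2); W3−W1 = (260, -85, +0.3).
Solve a·Δx + b·Δy = Δh: det = (-105)·(-85) − 260·(-235) = 70025.
∂h/∂x = [(+0.2)·(-85) − (+0.3)·(-235)] / 70025 = +0.0007640
∂h/∂y = [(-105)·(+0.3) − 260·(+0.2)] / 70025 = -0.001192
Flow = −∇h = (-0.0007640 east, +0.001192 north), which points northwest.

NW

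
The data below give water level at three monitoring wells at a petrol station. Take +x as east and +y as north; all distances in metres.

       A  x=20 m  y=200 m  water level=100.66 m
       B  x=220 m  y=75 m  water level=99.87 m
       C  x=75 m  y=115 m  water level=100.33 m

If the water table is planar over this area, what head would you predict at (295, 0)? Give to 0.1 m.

99.5 m

Three-point gradient (reference A): Δ to B = (200, -125, -0.79), Δ to C = (55, -85, -0.33).
∂h/∂x = -0.002558, ∂h/∂y = +0.002227 (det = -10125).
h(295, 0) = 100.66 + (-0.002558)·(275) + (+0.002227)·(-200) = 100.66 -0.703 -0.445 = 99.511 m.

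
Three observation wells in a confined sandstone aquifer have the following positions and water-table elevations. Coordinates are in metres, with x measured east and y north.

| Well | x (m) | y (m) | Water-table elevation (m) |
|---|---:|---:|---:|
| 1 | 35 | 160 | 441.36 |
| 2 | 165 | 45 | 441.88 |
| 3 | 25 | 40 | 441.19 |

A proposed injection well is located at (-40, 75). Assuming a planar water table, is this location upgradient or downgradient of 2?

Differences from 1: to 2 (Δx, Δy, Δh) = (130, -115, +0.52); to 3 = (-10, -120, -0.17).
Solve a·Δx + b·Δy = Δh: det = 130·(-120) − (-10)·(-115) = -16750.
∂h/∂x = [(+0.52)·(-120) − (-0.17)·(-115)] / -16750 = +0.004893
∂h/∂y = [130·(-0.17) − (-10)·(+0.52)] / -16750 = +0.001009
Head at (-40, 75) = 441.36 + (+0.004893)·(-75) + (+0.001009)·(-85) = 440.91 m.
That is lower than the 441.88 m at 2, so the point is downgradient.

downgradient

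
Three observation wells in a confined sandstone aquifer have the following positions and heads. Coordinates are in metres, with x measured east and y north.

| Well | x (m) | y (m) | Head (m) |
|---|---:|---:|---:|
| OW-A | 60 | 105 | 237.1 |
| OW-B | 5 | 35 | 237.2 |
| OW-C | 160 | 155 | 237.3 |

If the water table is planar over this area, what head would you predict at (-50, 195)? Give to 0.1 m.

236.2 m

Taking OW-A as reference: OW-B−OW-A = (-55, -70, +0.1); OW-C−OW-A = (100, 50, +0.2).
Determinant of the coordinate differences = (-55)·50 − 100·(-70) = 4250.
∂h/∂x = [(+0.1)·50 − (+0.2)·(-70)] / 4250 = +0.004471
∂h/∂y = [(-55)·(+0.2) − 100·(+0.1)] / 4250 = -0.004941
h(-50, 195) = 237.1 + (+0.004471)·(-110) + (-0.004941)·(90) = 237.1 -0.492 -0.445 = 236.164 m.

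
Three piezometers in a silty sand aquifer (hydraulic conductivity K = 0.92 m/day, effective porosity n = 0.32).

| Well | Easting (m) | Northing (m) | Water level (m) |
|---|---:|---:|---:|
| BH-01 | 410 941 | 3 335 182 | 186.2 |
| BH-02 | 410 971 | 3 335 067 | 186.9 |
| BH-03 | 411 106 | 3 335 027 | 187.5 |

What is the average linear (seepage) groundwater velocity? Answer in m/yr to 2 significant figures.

Three-point gradient (reference BH-01): Δ to BH-02 = (30, -115, +0.7), Δ to BH-03 = (165, -155, +1.3).
∂h/∂x = +0.002862, ∂h/∂y = -0.005340 (det = 14325).
|∇h| = √(0.002862² + -0.005340²) = 0.006059
Seepage velocity v = K·i/n = 0.92 × 0.006059 / 0.32 = 0.01742 m/day = 6.363 m/yr.

6.4 m/yr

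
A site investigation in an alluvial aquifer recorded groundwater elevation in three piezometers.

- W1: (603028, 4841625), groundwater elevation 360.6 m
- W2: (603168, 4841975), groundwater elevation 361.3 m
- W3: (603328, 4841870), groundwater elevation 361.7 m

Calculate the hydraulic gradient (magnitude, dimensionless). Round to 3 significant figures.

Three-point gradient (reference W1): Δ to W2 = (140, 350, +0.7), Δ to W3 = (300, 245, +1.1).
∂h/∂x = +0.003020, ∂h/∂y = +0.0007921 (det = -70700).
|∇h| = √(0.003020² + 0.0007921²) = 0.003122

0.00312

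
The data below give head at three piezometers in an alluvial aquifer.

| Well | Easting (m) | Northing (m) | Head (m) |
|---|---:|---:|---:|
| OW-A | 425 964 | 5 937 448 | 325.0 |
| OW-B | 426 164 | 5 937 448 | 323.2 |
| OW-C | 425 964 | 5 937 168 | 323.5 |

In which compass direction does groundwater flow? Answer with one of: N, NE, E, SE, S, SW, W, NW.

∂h/∂x = (323.2 − 325.0) / (426164 − 425964) = -0.009000
∂h/∂y = (323.5 − 325.0) / (5937168 − 5937448) = +0.005357
Flow = −∇h = (+0.009000 east, -0.005357 north), which points southeast.

SE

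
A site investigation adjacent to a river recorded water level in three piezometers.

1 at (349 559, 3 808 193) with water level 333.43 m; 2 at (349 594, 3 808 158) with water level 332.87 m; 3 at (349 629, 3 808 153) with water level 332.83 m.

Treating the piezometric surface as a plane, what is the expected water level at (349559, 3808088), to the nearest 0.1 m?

331.6 m

Differences from 1: to 2 (Δx, Δy, Δh) = (35, -35, -0.56); to 3 = (70, -40, -0.60).
Solve a·Δx + b·Δy = Δh: det = 35·(-40) − 70·(-35) = 1050.
∂h/∂x = [(-0.56)·(-40) − (-0.60)·(-35)] / 1050 = +0.001333
∂h/∂y = [35·(-0.60) − 70·(-0.56)] / 1050 = +0.01733
h(349559, 3808088) = 333.43 + (+0.001333)·(0) + (+0.01733)·(-105) = 333.43 +0.000 -1.820 = 331.610 m.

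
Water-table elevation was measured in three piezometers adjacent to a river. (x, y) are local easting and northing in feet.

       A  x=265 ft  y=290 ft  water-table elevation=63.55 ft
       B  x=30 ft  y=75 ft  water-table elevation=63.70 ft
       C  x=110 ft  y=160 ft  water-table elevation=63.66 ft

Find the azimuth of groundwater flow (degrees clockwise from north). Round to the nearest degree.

Taking A as reference: B−A = (-235, -215, +0.15); C−A = (-155, -130, +0.11).
Solve a·Δx + b·Δy = Δh: det = (-235)·(-130) − (-155)·(-215) = -2775.
∂h/∂x = [(+0.15)·(-130) − (+0.11)·(-215)] / -2775 = -0.001495
∂h/∂y = [(-235)·(+0.11) − (-155)·(+0.15)] / -2775 = +0.0009369
Flow direction (−∇h) has components (+0.001495 E, -0.0009369 N).
Azimuth = atan2(E, N) = atan2(+0.001495, -0.0009369) = 122.1° ≈ 122°.

122°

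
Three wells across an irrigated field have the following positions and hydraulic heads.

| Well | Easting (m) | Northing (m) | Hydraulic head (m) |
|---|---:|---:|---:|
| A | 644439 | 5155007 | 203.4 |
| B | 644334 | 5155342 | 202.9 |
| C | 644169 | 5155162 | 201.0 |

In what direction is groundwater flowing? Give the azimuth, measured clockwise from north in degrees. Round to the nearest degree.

261°

Taking A as reference: B−A = (-105, 335, -0.5); C−A = (-270, 155, -2.4).
Solve a·Δx + b·Δy = Δh: det = (-105)·155 − (-270)·335 = 74175.
∂h/∂x = [(-0.5)·155 − (-2.4)·335] / 74175 = +0.009794
∂h/∂y = [(-105)·(-2.4) − (-270)·(-0.5)] / 74175 = +0.001577
Flow direction (−∇h) has components (-0.009794 E, -0.001577 N).
Azimuth = atan2(E, N) = atan2(-0.009794, -0.001577) = 260.9° ≈ 261°.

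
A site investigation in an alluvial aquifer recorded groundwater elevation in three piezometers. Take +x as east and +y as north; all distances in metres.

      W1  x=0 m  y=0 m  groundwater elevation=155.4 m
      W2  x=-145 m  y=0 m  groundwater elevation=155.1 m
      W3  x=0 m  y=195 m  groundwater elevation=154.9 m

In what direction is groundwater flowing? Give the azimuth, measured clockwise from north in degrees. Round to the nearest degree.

321°

∂h/∂x = (155.1 − 155.4) / (-145 − 0) = +0.002069
∂h/∂y = (154.9 − 155.4) / (195 − 0) = -0.002564
Flow direction (−∇h) has components (-0.002069 E, +0.002564 N).
Azimuth = atan2(E, N) = atan2(-0.002069, +0.002564) = 321.1° ≈ 321°.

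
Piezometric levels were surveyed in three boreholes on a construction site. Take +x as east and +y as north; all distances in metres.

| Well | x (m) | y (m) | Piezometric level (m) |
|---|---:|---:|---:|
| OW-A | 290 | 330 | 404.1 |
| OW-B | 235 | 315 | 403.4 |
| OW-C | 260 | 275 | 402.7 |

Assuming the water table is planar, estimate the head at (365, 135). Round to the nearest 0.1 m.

Differences from OW-A: to OW-B (Δx, Δy, Δh) = (-55, -15, -0.7); to OW-C = (-30, -55, -1.4).
Solve a·Δx + b·Δy = Δh: det = (-55)·(-55) − (-30)·(-15) = 2575.
∂h/∂x = [(-0.7)·(-55) − (-1.4)·(-15)] / 2575 = +0.006796
∂h/∂y = [(-55)·(-1.4) − (-30)·(-0.7)] / 2575 = +0.02175
h(365, 135) = 404.1 + (+0.006796)·(75) + (+0.02175)·(-195) = 404.1 +0.510 -4.241 = 400.369 m.

400.4 m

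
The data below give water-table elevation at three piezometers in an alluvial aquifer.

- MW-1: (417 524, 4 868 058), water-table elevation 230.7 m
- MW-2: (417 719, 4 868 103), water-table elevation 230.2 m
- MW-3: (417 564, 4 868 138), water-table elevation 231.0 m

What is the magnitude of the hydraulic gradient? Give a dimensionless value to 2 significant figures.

0.0069

Taking MW-1 as reference: MW-2−MW-1 = (195, 45, -0.5); MW-3−MW-1 = (40, 80, +0.3).
Solve a·Δx + b·Δy = Δh: det = 195·80 − 40·45 = 13800.
∂h/∂x = [(-0.5)·80 − (+0.3)·45] / 13800 = -0.003877
∂h/∂y = [195·(+0.3) − 40·(-0.5)] / 13800 = +0.005688
|∇h| = √(-0.003877² + 0.005688²) = 0.006884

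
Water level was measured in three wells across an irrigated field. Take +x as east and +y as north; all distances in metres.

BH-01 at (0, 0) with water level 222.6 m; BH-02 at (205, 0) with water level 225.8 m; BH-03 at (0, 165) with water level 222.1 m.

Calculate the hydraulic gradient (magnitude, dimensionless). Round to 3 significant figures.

0.0159

∂h/∂x = (225.8 − 222.6) / (205 − 0) = +0.01561
∂h/∂y = (222.1 − 222.6) / (165 − 0) = -0.003030
|∇h| = √(0.01561² + -0.003030²) = 0.0159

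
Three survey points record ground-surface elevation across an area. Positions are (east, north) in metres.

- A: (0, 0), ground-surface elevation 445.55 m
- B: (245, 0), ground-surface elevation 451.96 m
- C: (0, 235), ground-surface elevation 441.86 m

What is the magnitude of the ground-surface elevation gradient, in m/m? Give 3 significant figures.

0.0305 m/m

∂z/∂x = (451.96 − 445.55) / (245 − 0) = +0.02616
∂z/∂y = (441.86 − 445.55) / (235 − 0) = -0.01570
|∇f| = √(0.02616² + -0.01570²) = 0.03051 m/m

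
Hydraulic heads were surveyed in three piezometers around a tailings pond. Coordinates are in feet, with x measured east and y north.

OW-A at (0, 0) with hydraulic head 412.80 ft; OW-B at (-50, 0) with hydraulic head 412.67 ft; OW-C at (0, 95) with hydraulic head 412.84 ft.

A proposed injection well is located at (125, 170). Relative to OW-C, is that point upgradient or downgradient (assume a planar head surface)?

∂h/∂x = (412.67 − 412.80) / (-50 − 0) = +0.002600
∂h/∂y = (412.84 − 412.80) / (95 − 0) = +0.0004211
Head at (125, 170) = 412.80 + (+0.002600)·(125) + (+0.0004211)·(170) = 413.20 ft.
That is higher than the 412.84 ft at OW-C, so the point is upgradient.

upgradient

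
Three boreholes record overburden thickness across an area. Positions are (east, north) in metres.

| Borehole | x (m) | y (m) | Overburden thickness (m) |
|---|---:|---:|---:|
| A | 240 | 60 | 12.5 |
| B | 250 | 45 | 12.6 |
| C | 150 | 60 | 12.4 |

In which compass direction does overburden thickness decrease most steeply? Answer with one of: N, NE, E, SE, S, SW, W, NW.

N

Taking A as reference: B−A = (10, -15, +0.1); C−A = (-90, 0, -0.1).
Determinant of the coordinate differences = 10·0 − (-90)·(-15) = -1350.
∂d/∂x = [(+0.1)·0 − (-0.1)·(-15)] / -1350 = +0.001111
∂d/∂y = [10·(-0.1) − (-90)·(+0.1)] / -1350 = -0.005926
Steepest decrease is along −∇f = (-0.001111 E, +0.005926 N) → north.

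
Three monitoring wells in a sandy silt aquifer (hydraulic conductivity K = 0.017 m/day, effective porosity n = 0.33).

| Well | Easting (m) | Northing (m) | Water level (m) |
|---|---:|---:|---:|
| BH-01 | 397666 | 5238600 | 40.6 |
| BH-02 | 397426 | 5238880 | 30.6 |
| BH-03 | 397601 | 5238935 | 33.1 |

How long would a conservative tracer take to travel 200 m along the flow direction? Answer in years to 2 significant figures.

Three-point gradient (reference BH-01): Δ to BH-02 = (-240, 280, -10.0), Δ to BH-03 = (-65, 335, -7.5).
∂h/∂x = +0.02010, ∂h/∂y = -0.01849 (det = -62200).
|∇h| = √(0.02010² + -0.01849²) = 0.02731
Seepage velocity v = K·i/n = 0.017 × 0.02731 / 0.33 = 0.001407 m/day.
t = 200 / 0.001407 = 1.421e+05 days = 389 years.

390 years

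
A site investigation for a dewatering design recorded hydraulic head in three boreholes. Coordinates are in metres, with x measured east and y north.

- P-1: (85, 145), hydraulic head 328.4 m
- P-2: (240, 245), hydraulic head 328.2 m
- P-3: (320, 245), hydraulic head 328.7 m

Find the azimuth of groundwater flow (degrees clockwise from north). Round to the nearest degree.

Taking P-1 as reference: P-2−P-1 = (155, 100, -0.2); P-3−P-1 = (235, 100, +0.3).
Determinant of the coordinate differences = 155·100 − 235·100 = -8000.
∂h/∂x = [(-0.2)·100 − (+0.3)·100] / -8000 = +0.006250
∂h/∂y = [155·(+0.3) − 235·(-0.2)] / -8000 = -0.01169
Flow direction (−∇h) has components (-0.006250 E, +0.01169 N).
Azimuth = atan2(E, N) = atan2(-0.006250, +0.01169) = 331.9° ≈ 332°.

332°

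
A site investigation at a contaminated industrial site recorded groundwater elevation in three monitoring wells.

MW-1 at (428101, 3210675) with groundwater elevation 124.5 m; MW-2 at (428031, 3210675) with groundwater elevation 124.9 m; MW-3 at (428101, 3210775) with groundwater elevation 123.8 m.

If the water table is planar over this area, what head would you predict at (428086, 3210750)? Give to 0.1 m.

124.1 m

∂h/∂x = (124.9 − 124.5) / (428031 − 428101) = -0.005714
∂h/∂y = (123.8 − 124.5) / (3210775 − 3210675) = -0.007000
h(428086, 3210750) = 124.5 + (-0.005714)·(-15) + (-0.007000)·(75) = 124.5 +0.086 -0.525 = 124.061 m.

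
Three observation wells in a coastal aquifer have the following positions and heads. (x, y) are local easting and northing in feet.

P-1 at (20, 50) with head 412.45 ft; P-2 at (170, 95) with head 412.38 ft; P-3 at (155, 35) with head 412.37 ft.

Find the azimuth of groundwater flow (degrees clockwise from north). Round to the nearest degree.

119°

With h = a·x + b·y + c and P-1 as origin, the differences give:
  150·a + 45·b = -0.07
  135·a + (-15)·b = -0.08
Eliminate b (×(-15) and ×45, subtract): -8325·a = 4.650 → a = ∂h/∂x = -0.0005586
Back-substitute: b = ∂h/∂y = +0.0003063.
Flow direction (−∇h) has components (+0.0005586 E, -0.0003063 N).
Azimuth = atan2(E, N) = atan2(+0.0005586, -0.0003063) = 118.7° ≈ 119°.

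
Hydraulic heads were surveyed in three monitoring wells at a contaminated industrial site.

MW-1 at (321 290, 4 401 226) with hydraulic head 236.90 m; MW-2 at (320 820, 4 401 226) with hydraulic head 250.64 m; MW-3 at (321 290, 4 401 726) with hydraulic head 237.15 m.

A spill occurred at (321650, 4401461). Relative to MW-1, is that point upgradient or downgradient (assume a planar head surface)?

∂h/∂x = (250.64 − 236.90) / (320820 − 321290) = -0.02923
∂h/∂y = (237.15 − 236.90) / (4401726 − 4401226) = +0.0005000
Head at (321650, 4401461) = 236.90 + (-0.02923)·(360) + (+0.0005000)·(235) = 226.49 m.
That is lower than the 236.90 m at MW-1, so the point is downgradient.

downgradient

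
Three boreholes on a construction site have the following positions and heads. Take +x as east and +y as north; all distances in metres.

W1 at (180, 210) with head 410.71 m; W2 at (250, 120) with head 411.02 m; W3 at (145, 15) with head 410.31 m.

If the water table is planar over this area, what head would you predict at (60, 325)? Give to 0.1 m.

410.1 m

Taking W1 as reference: W2−W1 = (70, -90, +0.31); W3−W1 = (-35, -195, -0.40).
Solve a·Δx + b·Δy = Δh: det = 70·(-195) − (-35)·(-90) = -16800.
∂h/∂x = [(+0.31)·(-195) − (-0.40)·(-90)] / -16800 = +0.005741
∂h/∂y = [70·(-0.40) − (-35)·(+0.31)] / -16800 = +0.001021
h(60, 325) = 410.71 + (+0.005741)·(-120) + (+0.001021)·(115) = 410.71 -0.689 +0.117 = 410.138 m.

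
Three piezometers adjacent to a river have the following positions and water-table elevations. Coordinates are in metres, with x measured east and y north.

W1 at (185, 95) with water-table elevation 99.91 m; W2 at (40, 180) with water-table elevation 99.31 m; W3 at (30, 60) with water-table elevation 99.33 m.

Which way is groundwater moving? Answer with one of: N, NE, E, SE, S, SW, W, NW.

Three-point gradient (reference W1): Δ to W2 = (-145, 85, -0.60), Δ to W3 = (-155, -35, -0.58).
∂h/∂x = +0.003852, ∂h/∂y = -0.0004877 (det = 18250).
Flow = −∇h = (-0.003852 east, +0.0004877 north), which points west.

W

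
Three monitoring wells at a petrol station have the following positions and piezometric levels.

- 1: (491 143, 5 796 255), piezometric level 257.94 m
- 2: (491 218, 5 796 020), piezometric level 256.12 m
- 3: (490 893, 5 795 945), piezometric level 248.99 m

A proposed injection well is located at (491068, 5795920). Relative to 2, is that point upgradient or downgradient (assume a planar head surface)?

Differences from 1: to 2 (Δx, Δy, Δh) = (75, -235, -1.82); to 3 = (-250, -310, -8.95).
Determinant of the coordinate differences = 75·(-310) − (-250)·(-235) = -82000.
∂h/∂x = [(-1.82)·(-310) − (-8.95)·(-235)] / -82000 = +0.01877
∂h/∂y = [75·(-8.95) − (-250)·(-1.82)] / -82000 = +0.01373
Head at (491068, 5795920) = 257.94 + (+0.01877)·(-75) + (+0.01373)·(-335) = 251.93 m.
That is lower than the 256.12 m at 2, so the point is downgradient.

downgradient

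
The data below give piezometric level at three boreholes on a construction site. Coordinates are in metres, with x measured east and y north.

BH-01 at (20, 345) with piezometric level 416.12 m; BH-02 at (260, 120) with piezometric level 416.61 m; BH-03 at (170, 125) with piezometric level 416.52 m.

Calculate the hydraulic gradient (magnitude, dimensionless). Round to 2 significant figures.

With h = a·x + b·y + c and BH-01 as origin, the differences give:
  240·a + (-225)·b = +0.49
  150·a + (-220)·b = +0.40
Eliminate b (×(-220) and ×(-225), subtract): -19050·a = -17.800 → a = ∂h/∂x = +0.0009344
Back-substitute: b = ∂h/∂y = -0.001181.
|∇h| = √(0.0009344² + -0.001181²) = 0.001506

0.0015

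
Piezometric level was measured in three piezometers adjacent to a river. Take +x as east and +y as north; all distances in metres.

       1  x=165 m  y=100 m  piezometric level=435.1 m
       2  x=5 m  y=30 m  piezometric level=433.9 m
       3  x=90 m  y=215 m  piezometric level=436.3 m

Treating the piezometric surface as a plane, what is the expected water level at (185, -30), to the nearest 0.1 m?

433.6 m

Differences from 1: to 2 (Δx, Δy, Δh) = (-160, -70, -1.2); to 3 = (-75, 115, +1.2).
Solve a·Δx + b·Δy = Δh: det = (-160)·115 − (-75)·(-70) = -23650.
∂h/∂x = [(-1.2)·115 − (+1.2)·(-70)] / -23650 = +0.002283
∂h/∂y = [(-160)·(+1.2) − (-75)·(-1.2)] / -23650 = +0.01192
h(185, -30) = 435.1 + (+0.002283)·(20) + (+0.01192)·(-130) = 435.1 +0.046 -1.550 = 433.596 m.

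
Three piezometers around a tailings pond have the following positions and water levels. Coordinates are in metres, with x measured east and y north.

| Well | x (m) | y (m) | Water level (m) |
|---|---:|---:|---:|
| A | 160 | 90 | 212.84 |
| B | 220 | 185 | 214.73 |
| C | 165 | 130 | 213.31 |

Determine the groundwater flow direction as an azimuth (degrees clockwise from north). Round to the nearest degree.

Differences from A: to B (Δx, Δy, Δh) = (60, 95, +1.89); to C = (5, 40, +0.47).
Solve a·Δx + b·Δy = Δh: det = 60·40 − 5·95 = 1925.
∂h/∂x = [(+1.89)·40 − (+0.47)·95] / 1925 = +0.01608
∂h/∂y = [60·(+0.47) − 5·(+1.89)] / 1925 = +0.009740
Flow direction (−∇h) has components (-0.01608 E, -0.009740 N).
Azimuth = atan2(E, N) = atan2(-0.01608, -0.009740) = 238.8° ≈ 239°.

239°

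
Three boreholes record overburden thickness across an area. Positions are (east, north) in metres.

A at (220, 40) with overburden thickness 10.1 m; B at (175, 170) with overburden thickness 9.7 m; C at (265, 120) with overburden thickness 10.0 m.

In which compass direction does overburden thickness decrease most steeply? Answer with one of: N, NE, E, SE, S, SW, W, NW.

NW

With d = a·x + b·y + c and A as origin, the differences give:
  (-45)·a + 130·b = -0.4
  45·a + 80·b = -0.1
Eliminate b (×80 and ×130, subtract): -9450·a = -19.00 → a = ∂d/∂x = +0.002011
Back-substitute: b = ∂d/∂y = -0.002381.
Steepest decrease is along −∇f = (-0.002011 E, +0.002381 N) → northwest.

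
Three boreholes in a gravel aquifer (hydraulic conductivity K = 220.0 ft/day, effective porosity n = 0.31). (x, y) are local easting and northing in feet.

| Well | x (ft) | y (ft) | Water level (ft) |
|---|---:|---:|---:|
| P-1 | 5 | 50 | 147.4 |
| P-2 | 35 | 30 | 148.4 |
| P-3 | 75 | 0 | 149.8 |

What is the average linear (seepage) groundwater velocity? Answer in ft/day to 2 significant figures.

20 ft/day

Differences from P-1: to P-2 (Δx, Δy, Δh) = (30, -20, +1.0); to P-3 = (70, -50, +2.4).
Solve a·Δx + b·Δy = Δh: det = 30·(-50) − 70·(-20) = -100.
∂h/∂x = [(+1.0)·(-50) − (+2.4)·(-20)] / -100 = +0.02000
∂h/∂y = [30·(+2.4) − 70·(+1.0)] / -100 = -0.02000
|∇h| = √(0.02000² + -0.02000²) = 0.02828
Seepage velocity v = K·i/n = 220.0 × 0.02828 / 0.31 = 20.07 ft/day.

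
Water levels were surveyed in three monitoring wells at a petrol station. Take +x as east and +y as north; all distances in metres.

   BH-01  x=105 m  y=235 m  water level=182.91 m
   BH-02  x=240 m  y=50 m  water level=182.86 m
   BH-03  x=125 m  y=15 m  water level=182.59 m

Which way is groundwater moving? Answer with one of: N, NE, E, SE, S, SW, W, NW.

SW

With h = a·x + b·y + c and BH-01 as origin, the differences give:
  135·a + (-185)·b = -0.05
  20·a + (-220)·b = -0.32
Eliminate b (×(-220) and ×(-185), subtract): -26000·a = -48.200 → a = ∂h/∂x = +0.001854
Back-substitute: b = ∂h/∂y = +0.001623.
Flow = −∇h = (-0.001854 east, -0.001623 north), which points southwest.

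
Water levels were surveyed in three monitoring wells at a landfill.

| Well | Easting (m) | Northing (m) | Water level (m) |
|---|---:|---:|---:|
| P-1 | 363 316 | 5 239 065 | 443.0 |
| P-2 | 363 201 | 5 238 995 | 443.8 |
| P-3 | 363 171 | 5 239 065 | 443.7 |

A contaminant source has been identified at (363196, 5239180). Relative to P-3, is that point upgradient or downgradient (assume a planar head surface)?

downgradient

With h = a·x + b·y + c and P-1 as origin, the differences give:
  (-115)·a + (-70)·b = +0.8
  (-145)·a + 0·b = +0.7
Eliminate b (×0 and ×(-70), subtract): -10150·a = 49.00 → a = ∂h/∂x = -0.004828
Back-substitute: b = ∂h/∂y = -0.003498.
Head at (363196, 5239180) = 443.0 + (-0.004828)·(-120) + (-0.003498)·(115) = 443.18 m.
That is lower than the 443.7 m at P-3, so the point is downgradient.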